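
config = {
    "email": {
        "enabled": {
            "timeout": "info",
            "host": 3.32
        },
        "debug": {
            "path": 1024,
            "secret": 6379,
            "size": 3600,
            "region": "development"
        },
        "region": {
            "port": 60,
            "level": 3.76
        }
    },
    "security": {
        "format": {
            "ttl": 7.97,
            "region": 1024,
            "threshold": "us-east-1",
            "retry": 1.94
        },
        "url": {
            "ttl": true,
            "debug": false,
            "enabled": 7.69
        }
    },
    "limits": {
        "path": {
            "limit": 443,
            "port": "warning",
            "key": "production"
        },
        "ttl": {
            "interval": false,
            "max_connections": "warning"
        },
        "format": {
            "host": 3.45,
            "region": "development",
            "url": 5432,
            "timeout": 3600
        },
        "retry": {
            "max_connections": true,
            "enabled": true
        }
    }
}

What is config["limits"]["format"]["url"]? 5432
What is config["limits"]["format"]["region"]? "development"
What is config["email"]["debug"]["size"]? 3600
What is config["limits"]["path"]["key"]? "production"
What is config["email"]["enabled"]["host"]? 3.32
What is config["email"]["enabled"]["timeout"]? "info"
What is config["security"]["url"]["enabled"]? 7.69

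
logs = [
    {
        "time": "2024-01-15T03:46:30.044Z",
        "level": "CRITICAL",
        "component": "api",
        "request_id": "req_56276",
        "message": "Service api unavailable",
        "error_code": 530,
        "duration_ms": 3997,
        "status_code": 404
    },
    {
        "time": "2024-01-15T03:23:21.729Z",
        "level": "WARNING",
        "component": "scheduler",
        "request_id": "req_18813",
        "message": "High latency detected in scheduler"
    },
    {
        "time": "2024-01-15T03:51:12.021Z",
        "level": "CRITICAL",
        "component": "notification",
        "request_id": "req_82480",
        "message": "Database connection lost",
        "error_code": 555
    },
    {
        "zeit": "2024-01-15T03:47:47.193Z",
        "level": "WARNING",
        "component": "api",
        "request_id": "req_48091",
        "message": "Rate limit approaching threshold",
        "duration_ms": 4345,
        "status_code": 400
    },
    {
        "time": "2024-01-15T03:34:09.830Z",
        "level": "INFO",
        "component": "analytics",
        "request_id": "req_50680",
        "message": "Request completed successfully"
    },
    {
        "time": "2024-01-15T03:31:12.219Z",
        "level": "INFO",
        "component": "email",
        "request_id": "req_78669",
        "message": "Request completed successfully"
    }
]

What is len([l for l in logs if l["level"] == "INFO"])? 2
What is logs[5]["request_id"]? "req_78669"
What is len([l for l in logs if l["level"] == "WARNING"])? 2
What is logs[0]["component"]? "api"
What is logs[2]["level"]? "CRITICAL"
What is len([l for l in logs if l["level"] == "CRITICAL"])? 2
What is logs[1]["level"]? "WARNING"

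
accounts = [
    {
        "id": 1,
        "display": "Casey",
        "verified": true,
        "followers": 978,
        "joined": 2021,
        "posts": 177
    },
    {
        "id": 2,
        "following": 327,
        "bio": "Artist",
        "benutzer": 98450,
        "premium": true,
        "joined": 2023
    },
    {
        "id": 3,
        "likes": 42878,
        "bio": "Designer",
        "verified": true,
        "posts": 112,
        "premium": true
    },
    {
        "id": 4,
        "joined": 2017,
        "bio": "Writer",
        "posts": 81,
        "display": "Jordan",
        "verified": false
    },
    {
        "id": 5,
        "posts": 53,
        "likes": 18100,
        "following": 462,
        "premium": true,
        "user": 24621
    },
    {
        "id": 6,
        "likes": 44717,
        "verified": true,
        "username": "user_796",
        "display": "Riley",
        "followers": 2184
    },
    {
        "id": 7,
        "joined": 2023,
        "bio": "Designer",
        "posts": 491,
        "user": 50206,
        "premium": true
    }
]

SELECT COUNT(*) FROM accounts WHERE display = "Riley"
1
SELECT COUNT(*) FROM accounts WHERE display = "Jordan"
1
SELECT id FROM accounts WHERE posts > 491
[]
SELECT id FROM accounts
[1, 2, 3, 4, 5, 6, 7]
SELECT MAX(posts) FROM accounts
491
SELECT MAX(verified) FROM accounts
True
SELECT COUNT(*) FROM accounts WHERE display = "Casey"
1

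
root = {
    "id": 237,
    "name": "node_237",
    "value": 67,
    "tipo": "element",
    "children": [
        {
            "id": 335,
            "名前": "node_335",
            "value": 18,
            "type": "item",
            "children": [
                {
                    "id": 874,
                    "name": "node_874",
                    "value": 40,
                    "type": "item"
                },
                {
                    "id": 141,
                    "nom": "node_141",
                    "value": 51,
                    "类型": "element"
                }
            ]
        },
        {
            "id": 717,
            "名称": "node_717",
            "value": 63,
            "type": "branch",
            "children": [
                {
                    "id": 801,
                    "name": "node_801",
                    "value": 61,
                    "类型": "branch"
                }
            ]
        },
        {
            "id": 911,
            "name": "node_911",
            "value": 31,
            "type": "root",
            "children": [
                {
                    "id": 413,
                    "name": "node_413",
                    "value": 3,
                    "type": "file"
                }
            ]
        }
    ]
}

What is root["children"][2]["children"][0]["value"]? 3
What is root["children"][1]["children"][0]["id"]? 801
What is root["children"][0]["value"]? 18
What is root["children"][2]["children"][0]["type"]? "file"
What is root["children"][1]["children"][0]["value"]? 61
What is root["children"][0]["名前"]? "node_335"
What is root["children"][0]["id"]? 335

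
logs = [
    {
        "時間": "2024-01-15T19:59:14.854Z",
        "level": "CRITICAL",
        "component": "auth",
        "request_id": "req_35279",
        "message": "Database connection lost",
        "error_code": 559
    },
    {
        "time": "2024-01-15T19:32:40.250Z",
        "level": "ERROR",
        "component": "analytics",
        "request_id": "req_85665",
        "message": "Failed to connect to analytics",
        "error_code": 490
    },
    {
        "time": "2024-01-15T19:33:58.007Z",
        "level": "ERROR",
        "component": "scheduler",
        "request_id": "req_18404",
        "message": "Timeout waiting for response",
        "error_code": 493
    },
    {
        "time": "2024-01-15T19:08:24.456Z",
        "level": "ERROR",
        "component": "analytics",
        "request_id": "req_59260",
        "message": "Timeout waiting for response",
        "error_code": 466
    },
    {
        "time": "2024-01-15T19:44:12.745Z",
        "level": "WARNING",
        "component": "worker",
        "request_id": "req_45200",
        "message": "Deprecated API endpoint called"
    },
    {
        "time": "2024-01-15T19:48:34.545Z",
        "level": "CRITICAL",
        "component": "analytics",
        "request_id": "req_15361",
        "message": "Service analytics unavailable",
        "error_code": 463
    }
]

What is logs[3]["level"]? "ERROR"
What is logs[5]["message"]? "Service analytics unavailable"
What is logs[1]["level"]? "ERROR"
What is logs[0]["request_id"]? "req_35279"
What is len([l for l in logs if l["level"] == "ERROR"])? 3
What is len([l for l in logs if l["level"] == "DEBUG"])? 0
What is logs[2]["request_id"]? "req_18404"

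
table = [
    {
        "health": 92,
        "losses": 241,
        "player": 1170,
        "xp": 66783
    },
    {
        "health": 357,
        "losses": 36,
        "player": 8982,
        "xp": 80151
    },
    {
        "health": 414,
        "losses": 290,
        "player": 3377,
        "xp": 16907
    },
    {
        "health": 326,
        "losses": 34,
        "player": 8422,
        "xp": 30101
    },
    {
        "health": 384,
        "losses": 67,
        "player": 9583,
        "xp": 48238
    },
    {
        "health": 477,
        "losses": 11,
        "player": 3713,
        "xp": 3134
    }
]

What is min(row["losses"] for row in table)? 11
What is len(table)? 6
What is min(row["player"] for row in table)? 1170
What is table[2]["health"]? 414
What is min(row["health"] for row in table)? 92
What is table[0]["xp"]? 66783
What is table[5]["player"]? 3713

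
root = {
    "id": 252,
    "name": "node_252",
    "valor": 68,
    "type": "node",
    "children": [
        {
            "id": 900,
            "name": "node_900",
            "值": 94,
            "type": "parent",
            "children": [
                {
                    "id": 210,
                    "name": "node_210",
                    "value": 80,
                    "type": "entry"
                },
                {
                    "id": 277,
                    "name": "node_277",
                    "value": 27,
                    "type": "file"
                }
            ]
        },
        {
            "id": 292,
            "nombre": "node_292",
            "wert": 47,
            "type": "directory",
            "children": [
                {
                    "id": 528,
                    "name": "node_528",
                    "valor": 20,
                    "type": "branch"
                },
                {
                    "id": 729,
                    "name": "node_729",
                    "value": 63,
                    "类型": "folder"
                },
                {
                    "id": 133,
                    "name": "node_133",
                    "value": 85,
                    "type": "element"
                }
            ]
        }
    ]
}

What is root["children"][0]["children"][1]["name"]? "node_277"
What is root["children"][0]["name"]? "node_900"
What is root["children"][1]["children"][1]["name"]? "node_729"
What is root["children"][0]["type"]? "parent"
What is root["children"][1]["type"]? "directory"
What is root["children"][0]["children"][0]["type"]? "entry"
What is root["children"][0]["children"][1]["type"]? "file"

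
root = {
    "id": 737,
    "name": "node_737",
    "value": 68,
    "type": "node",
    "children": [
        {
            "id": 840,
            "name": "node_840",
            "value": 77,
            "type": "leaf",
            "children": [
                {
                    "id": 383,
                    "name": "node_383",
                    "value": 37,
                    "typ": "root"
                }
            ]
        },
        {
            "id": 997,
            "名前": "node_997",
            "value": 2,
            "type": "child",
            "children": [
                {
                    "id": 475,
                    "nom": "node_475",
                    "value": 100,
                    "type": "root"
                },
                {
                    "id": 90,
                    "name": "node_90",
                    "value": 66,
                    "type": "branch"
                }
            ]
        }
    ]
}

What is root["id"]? 737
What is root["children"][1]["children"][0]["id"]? 475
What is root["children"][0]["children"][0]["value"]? 37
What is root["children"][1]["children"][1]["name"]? "node_90"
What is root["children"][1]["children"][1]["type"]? "branch"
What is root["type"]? "node"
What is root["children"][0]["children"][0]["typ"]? "root"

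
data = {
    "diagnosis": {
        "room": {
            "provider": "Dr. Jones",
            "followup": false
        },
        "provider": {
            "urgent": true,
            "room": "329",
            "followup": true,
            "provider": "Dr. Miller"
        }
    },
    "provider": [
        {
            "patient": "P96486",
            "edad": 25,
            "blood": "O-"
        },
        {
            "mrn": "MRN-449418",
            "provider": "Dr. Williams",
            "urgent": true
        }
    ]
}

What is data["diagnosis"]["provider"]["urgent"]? True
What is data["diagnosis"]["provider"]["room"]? "329"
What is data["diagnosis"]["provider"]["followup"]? True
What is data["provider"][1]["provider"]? "Dr. Williams"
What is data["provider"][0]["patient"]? "P96486"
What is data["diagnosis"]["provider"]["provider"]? "Dr. Miller"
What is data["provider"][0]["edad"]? 25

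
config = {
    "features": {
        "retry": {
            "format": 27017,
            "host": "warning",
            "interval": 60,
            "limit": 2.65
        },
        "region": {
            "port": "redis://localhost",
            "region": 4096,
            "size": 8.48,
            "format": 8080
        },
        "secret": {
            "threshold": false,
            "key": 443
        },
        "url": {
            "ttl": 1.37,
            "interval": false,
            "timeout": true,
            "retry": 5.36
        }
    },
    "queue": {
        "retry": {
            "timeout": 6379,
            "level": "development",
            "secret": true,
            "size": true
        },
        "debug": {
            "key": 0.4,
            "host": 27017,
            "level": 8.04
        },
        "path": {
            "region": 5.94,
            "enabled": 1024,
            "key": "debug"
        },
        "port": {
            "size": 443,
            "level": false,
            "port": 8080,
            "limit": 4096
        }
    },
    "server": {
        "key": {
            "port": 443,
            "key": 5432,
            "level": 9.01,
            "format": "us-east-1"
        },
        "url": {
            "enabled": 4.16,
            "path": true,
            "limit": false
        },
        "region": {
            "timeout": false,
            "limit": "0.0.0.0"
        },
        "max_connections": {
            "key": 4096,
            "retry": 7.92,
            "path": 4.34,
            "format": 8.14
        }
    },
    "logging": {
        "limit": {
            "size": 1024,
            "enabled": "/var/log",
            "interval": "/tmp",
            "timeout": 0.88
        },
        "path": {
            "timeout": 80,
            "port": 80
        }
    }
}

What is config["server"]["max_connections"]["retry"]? 7.92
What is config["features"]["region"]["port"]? "redis://localhost"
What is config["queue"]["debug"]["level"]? 8.04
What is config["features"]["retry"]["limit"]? 2.65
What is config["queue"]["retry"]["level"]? "development"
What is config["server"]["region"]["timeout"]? False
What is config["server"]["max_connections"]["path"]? 4.34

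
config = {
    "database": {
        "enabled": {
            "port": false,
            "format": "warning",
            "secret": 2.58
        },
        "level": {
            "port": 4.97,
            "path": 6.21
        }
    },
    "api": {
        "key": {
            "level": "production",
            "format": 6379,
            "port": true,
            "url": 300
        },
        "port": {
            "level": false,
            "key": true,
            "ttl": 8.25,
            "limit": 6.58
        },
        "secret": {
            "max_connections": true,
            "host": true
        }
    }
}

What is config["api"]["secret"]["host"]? True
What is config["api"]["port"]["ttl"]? 8.25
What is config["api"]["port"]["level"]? False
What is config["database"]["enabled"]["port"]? False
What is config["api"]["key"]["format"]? 6379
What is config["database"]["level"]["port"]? 4.97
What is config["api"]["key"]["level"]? "production"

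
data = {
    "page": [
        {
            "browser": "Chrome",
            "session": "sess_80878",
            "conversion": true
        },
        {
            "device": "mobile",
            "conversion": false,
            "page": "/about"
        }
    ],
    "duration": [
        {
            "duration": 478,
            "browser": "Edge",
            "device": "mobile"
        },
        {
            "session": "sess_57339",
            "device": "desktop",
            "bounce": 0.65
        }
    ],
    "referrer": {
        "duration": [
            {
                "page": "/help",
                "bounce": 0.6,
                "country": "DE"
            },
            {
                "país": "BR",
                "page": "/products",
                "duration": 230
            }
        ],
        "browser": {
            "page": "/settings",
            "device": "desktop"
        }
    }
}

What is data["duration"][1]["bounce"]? 0.65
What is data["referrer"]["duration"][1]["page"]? "/products"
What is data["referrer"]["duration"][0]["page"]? "/help"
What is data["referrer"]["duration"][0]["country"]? "DE"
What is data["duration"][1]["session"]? "sess_57339"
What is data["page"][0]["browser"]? "Chrome"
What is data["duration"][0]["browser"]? "Edge"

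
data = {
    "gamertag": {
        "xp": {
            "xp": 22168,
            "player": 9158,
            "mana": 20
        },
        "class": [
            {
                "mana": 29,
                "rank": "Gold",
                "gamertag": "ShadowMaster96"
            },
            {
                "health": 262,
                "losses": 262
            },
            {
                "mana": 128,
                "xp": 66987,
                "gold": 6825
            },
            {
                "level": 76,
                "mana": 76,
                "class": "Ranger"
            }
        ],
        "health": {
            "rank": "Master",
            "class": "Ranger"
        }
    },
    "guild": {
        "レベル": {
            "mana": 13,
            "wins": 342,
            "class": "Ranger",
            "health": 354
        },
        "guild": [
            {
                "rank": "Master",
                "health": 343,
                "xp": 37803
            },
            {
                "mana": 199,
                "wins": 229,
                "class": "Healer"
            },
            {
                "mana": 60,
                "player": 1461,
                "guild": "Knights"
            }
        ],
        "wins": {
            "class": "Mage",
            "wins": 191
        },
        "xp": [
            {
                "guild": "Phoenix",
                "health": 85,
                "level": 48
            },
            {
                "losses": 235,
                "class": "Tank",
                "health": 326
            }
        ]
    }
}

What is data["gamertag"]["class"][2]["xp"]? 66987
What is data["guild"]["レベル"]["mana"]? 13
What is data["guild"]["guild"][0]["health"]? 343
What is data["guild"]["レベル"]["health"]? 354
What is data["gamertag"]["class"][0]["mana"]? 29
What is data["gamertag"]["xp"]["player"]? 9158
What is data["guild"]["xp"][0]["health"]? 85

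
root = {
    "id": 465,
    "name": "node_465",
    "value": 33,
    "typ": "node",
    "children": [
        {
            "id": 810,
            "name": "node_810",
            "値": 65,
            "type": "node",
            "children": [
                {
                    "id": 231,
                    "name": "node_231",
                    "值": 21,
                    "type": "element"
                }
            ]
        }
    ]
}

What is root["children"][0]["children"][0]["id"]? 231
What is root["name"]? "node_465"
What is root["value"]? 33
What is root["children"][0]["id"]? 810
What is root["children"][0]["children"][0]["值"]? 21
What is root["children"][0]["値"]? 65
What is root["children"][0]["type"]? "node"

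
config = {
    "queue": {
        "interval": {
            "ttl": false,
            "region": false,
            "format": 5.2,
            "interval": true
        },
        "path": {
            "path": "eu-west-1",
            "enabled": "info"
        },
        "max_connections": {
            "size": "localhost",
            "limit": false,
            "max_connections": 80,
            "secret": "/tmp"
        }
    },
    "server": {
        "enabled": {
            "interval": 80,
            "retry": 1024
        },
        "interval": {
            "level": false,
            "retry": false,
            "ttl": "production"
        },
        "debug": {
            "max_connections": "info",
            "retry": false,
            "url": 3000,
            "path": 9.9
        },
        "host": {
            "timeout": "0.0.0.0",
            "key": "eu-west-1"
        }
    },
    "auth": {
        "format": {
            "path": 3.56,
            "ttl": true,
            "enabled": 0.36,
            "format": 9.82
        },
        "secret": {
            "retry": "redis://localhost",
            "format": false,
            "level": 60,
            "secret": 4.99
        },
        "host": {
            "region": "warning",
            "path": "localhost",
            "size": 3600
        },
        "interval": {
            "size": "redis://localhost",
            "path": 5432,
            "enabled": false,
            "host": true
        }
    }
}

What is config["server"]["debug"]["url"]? 3000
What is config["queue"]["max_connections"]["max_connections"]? 80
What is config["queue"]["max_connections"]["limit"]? False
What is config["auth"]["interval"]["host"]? True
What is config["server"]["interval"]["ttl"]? "production"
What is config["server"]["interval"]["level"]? False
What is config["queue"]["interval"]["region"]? False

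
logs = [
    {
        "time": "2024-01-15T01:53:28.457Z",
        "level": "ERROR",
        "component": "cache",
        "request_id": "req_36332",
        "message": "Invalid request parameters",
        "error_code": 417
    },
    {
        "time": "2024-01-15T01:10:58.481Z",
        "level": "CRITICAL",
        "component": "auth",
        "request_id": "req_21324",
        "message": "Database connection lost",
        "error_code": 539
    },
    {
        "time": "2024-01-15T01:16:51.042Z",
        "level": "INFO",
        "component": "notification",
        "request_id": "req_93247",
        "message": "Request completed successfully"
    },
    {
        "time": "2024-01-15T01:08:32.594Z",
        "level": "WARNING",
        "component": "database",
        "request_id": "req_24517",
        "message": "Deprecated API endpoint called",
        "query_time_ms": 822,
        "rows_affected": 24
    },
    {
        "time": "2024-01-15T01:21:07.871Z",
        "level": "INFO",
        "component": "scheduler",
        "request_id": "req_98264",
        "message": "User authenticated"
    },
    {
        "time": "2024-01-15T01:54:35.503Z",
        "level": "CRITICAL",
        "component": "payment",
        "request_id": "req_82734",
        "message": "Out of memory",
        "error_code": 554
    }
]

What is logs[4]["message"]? "User authenticated"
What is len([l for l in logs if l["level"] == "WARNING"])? 1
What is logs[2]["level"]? "INFO"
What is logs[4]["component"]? "scheduler"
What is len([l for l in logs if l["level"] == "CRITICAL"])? 2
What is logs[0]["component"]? "cache"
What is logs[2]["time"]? "2024-01-15T01:16:51.042Z"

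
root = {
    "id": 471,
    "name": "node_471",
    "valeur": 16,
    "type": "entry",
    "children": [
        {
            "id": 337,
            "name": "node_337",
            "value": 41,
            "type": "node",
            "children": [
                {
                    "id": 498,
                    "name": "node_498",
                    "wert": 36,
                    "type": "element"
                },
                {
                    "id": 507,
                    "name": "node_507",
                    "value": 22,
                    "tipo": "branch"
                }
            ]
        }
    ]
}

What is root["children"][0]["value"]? 41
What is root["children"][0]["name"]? "node_337"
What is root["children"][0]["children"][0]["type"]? "element"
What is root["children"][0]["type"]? "node"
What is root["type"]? "entry"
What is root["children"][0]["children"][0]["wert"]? 36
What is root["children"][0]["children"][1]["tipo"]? "branch"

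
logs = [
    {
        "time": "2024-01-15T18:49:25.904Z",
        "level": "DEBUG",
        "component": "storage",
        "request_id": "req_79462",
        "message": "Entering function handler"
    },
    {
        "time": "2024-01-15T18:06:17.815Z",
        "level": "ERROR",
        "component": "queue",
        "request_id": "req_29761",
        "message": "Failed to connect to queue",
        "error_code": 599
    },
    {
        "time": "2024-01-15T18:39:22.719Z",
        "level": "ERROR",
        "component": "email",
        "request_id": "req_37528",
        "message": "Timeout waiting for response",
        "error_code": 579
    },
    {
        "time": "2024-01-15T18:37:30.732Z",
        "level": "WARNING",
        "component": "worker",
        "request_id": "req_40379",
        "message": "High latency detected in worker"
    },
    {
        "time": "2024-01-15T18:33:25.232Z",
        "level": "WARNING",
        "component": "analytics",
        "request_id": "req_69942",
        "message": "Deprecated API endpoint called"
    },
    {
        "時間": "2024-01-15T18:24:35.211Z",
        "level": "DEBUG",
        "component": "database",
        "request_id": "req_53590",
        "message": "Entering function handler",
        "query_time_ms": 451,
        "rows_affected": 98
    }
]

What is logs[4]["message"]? "Deprecated API endpoint called"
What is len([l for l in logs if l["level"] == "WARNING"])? 2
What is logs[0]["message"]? "Entering function handler"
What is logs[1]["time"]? "2024-01-15T18:06:17.815Z"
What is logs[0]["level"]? "DEBUG"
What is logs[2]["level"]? "ERROR"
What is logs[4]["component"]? "analytics"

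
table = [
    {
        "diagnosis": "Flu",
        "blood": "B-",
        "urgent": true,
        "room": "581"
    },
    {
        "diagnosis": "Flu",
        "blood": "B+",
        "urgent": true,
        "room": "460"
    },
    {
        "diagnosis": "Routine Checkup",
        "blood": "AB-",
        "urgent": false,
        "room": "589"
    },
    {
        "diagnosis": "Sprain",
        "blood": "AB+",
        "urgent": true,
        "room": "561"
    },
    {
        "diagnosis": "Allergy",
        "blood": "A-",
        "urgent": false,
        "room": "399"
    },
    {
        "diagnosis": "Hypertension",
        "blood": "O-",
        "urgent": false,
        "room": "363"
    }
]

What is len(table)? 6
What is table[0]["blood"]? "B-"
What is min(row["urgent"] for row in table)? False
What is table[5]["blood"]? "O-"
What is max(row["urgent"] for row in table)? True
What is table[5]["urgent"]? False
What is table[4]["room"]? "399"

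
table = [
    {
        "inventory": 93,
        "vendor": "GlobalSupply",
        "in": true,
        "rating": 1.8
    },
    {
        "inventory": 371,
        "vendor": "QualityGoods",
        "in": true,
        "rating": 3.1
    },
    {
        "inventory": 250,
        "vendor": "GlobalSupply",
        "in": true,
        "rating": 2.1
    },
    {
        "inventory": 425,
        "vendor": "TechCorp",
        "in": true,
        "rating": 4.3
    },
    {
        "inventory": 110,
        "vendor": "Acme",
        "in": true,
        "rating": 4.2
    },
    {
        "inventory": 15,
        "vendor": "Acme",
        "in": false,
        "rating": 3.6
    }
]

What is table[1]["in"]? True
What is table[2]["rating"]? 2.1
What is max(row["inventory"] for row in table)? 425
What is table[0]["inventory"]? 93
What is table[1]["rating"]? 3.1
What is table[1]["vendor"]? "QualityGoods"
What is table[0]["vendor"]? "GlobalSupply"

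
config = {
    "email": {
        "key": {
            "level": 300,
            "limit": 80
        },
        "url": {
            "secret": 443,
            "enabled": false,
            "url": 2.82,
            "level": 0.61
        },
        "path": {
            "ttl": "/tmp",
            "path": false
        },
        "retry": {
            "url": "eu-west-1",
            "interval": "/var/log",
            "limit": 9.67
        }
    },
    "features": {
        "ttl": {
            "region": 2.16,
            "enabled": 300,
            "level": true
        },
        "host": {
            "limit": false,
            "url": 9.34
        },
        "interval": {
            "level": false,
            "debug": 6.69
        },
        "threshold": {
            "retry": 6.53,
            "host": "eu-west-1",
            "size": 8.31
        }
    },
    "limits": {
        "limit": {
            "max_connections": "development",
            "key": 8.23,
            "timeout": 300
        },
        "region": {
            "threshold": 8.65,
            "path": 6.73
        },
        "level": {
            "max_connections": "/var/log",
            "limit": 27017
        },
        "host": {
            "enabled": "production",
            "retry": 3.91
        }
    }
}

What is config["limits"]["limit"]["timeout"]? 300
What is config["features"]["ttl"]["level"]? True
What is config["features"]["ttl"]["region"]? 2.16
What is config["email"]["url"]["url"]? 2.82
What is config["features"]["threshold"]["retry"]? 6.53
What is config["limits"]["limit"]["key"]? 8.23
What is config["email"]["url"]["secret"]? 443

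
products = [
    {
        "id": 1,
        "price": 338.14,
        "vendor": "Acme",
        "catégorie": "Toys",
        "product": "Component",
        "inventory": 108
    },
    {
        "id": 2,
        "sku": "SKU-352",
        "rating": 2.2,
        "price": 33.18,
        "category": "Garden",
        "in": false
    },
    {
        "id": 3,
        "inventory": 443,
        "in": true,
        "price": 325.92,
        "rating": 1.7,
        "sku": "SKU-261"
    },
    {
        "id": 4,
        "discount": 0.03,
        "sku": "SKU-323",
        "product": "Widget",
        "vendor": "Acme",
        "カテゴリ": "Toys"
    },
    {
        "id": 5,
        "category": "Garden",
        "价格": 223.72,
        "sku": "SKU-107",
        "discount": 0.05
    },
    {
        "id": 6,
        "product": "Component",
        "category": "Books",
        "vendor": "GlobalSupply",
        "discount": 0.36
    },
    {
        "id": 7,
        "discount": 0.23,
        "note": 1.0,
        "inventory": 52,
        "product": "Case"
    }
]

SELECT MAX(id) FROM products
7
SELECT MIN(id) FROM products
1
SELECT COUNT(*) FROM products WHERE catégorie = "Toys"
1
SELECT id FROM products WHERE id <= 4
[1, 2, 3, 4]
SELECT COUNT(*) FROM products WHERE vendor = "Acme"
2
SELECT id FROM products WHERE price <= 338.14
[1, 2, 3]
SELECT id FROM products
[1, 2, 3, 4, 5, 6, 7]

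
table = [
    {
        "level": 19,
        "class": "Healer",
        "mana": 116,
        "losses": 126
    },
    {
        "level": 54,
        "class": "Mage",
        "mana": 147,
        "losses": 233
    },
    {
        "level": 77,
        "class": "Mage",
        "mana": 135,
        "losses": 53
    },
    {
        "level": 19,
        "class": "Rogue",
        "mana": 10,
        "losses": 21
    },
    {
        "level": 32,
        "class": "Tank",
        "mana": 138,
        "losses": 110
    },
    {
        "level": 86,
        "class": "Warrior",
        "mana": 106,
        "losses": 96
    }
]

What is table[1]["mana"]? 147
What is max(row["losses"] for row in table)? 233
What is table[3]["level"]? 19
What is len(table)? 6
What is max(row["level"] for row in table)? 86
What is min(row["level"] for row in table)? 19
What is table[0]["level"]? 19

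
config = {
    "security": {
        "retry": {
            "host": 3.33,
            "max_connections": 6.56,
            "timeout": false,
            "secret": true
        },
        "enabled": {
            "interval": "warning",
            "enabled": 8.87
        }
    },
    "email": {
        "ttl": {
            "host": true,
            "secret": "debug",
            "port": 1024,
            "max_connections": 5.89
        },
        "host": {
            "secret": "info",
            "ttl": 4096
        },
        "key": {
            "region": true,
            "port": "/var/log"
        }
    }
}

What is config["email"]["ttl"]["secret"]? "debug"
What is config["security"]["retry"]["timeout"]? False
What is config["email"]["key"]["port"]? "/var/log"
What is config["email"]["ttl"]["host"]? True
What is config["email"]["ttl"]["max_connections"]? 5.89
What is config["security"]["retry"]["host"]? 3.33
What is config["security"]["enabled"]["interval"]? "warning"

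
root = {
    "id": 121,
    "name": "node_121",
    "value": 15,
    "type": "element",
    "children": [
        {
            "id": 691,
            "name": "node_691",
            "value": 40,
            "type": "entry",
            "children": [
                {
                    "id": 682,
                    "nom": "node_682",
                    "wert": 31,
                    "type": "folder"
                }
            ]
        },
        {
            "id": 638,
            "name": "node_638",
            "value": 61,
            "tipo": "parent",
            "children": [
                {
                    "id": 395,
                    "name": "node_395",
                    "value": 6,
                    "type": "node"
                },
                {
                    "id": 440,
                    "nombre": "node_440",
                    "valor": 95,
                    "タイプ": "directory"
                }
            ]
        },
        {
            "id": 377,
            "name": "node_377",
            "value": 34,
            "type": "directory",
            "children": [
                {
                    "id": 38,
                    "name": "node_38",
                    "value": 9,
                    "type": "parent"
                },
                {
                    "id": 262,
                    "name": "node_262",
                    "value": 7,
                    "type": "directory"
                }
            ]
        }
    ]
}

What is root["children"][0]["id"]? 691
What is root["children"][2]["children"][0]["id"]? 38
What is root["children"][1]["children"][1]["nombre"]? "node_440"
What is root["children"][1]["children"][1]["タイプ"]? "directory"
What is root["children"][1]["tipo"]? "parent"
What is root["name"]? "node_121"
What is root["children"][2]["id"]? 377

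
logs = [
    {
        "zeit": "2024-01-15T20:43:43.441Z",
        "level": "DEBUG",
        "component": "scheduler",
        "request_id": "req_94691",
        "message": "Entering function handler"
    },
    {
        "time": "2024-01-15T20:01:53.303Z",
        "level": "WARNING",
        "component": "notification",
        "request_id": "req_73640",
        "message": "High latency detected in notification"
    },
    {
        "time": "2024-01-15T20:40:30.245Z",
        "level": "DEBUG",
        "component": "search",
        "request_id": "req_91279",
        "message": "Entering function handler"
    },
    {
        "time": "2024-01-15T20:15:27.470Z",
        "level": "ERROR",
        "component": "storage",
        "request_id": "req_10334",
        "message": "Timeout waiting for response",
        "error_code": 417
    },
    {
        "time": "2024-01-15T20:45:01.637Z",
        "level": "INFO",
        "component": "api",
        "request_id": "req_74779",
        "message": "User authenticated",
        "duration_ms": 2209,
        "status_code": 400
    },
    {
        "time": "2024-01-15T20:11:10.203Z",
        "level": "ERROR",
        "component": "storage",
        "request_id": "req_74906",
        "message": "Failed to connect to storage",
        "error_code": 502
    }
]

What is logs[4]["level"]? "INFO"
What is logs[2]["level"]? "DEBUG"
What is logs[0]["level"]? "DEBUG"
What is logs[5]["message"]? "Failed to connect to storage"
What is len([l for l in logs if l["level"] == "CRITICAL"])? 0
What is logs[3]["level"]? "ERROR"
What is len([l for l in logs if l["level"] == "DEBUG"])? 2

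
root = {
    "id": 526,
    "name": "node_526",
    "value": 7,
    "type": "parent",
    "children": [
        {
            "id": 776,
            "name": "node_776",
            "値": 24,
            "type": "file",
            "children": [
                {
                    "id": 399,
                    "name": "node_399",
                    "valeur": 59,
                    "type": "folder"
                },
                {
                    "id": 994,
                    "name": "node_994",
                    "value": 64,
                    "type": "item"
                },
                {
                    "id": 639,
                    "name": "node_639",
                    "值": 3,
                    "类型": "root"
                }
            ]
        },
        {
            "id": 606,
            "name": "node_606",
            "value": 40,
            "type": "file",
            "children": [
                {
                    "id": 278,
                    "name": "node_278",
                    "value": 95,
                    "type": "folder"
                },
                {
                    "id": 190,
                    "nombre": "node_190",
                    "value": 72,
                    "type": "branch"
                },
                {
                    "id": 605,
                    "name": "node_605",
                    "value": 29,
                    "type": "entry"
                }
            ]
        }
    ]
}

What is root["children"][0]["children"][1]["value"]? 64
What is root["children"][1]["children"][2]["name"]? "node_605"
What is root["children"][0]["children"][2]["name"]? "node_639"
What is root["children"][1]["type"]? "file"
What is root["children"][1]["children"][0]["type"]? "folder"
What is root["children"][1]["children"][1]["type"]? "branch"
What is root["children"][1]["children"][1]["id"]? 190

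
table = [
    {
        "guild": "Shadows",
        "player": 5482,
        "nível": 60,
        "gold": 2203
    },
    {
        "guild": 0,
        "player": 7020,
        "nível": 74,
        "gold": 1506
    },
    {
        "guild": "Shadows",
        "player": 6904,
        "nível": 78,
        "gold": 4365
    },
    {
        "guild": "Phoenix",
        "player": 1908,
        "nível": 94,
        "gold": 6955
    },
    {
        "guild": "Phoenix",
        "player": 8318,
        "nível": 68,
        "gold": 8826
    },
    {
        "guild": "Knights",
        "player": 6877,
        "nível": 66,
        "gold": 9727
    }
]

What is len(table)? 6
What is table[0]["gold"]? 2203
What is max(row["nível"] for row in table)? 94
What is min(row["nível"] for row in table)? 60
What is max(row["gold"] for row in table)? 9727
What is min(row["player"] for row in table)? 1908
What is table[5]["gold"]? 9727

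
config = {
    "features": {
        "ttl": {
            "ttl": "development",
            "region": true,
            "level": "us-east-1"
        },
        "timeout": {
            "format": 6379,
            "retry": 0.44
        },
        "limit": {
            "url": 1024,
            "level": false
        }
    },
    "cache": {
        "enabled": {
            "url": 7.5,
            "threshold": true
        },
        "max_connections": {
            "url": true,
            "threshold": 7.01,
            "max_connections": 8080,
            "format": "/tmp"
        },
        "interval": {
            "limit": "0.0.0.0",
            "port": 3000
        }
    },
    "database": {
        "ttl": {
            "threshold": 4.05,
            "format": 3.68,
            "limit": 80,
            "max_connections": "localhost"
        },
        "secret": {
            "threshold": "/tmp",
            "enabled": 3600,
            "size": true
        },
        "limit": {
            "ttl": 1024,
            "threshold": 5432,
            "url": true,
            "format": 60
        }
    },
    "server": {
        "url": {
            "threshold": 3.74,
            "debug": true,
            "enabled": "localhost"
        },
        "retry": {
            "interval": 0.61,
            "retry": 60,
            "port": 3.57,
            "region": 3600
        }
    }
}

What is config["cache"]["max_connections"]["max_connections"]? 8080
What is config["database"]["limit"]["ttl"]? 1024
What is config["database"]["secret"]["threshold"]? "/tmp"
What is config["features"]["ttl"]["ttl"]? "development"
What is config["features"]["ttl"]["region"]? True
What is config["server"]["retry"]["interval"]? 0.61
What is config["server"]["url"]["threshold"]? 3.74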